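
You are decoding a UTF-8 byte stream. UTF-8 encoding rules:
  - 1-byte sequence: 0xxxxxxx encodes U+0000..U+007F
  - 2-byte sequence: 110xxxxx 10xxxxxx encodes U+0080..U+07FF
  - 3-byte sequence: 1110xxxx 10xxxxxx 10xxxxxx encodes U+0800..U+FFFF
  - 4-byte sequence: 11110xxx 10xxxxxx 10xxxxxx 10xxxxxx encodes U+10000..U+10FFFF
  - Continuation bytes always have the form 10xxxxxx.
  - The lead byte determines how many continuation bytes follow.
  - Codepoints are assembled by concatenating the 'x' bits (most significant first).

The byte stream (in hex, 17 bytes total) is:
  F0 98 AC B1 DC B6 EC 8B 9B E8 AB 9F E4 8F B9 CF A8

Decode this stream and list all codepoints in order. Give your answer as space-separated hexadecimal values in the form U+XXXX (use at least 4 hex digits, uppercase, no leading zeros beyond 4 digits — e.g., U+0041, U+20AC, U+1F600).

Byte[0]=F0: 4-byte lead, need 3 cont bytes. acc=0x0
Byte[1]=98: continuation. acc=(acc<<6)|0x18=0x18
Byte[2]=AC: continuation. acc=(acc<<6)|0x2C=0x62C
Byte[3]=B1: continuation. acc=(acc<<6)|0x31=0x18B31
Completed: cp=U+18B31 (starts at byte 0)
Byte[4]=DC: 2-byte lead, need 1 cont bytes. acc=0x1C
Byte[5]=B6: continuation. acc=(acc<<6)|0x36=0x736
Completed: cp=U+0736 (starts at byte 4)
Byte[6]=EC: 3-byte lead, need 2 cont bytes. acc=0xC
Byte[7]=8B: continuation. acc=(acc<<6)|0x0B=0x30B
Byte[8]=9B: continuation. acc=(acc<<6)|0x1B=0xC2DB
Completed: cp=U+C2DB (starts at byte 6)
Byte[9]=E8: 3-byte lead, need 2 cont bytes. acc=0x8
Byte[10]=AB: continuation. acc=(acc<<6)|0x2B=0x22B
Byte[11]=9F: continuation. acc=(acc<<6)|0x1F=0x8ADF
Completed: cp=U+8ADF (starts at byte 9)
Byte[12]=E4: 3-byte lead, need 2 cont bytes. acc=0x4
Byte[13]=8F: continuation. acc=(acc<<6)|0x0F=0x10F
Byte[14]=B9: continuation. acc=(acc<<6)|0x39=0x43F9
Completed: cp=U+43F9 (starts at byte 12)
Byte[15]=CF: 2-byte lead, need 1 cont bytes. acc=0xF
Byte[16]=A8: continuation. acc=(acc<<6)|0x28=0x3E8
Completed: cp=U+03E8 (starts at byte 15)

Answer: U+18B31 U+0736 U+C2DB U+8ADF U+43F9 U+03E8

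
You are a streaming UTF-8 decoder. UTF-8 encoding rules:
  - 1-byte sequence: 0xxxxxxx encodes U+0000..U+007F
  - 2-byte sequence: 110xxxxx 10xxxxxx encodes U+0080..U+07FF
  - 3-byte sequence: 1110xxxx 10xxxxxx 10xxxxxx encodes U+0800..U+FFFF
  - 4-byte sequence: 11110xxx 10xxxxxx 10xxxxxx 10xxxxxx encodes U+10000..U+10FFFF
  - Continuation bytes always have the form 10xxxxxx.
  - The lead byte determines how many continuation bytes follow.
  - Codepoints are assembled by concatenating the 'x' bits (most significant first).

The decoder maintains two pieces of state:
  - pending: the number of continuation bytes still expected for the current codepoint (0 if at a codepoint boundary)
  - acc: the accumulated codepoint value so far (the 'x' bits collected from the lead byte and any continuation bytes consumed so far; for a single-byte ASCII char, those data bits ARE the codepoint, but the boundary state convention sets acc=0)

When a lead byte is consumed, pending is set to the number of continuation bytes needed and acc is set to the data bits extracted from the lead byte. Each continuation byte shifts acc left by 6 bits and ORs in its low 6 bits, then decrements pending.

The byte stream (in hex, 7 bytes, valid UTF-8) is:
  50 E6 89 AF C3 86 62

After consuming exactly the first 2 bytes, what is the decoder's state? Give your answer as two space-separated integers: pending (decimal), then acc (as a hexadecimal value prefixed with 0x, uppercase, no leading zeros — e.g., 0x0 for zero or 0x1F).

Answer: 2 0x6

Derivation:
Byte[0]=50: 1-byte. pending=0, acc=0x0
Byte[1]=E6: 3-byte lead. pending=2, acc=0x6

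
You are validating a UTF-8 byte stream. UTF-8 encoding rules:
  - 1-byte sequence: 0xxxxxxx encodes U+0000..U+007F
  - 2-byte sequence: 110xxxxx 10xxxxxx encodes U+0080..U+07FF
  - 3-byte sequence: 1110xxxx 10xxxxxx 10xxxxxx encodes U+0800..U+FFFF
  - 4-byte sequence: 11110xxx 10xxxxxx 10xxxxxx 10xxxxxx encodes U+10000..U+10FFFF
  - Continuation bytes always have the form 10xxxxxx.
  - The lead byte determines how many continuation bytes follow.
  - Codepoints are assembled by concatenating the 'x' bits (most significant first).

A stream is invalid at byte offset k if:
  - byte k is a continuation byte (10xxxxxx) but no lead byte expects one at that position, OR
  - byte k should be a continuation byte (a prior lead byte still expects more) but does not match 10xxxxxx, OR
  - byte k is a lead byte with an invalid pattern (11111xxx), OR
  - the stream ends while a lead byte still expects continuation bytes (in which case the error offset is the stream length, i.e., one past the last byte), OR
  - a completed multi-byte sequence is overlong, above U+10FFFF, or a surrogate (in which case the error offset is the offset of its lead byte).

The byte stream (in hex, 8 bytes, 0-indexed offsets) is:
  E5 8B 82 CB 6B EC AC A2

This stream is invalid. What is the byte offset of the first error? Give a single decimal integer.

Byte[0]=E5: 3-byte lead, need 2 cont bytes. acc=0x5
Byte[1]=8B: continuation. acc=(acc<<6)|0x0B=0x14B
Byte[2]=82: continuation. acc=(acc<<6)|0x02=0x52C2
Completed: cp=U+52C2 (starts at byte 0)
Byte[3]=CB: 2-byte lead, need 1 cont bytes. acc=0xB
Byte[4]=6B: expected 10xxxxxx continuation. INVALID

Answer: 4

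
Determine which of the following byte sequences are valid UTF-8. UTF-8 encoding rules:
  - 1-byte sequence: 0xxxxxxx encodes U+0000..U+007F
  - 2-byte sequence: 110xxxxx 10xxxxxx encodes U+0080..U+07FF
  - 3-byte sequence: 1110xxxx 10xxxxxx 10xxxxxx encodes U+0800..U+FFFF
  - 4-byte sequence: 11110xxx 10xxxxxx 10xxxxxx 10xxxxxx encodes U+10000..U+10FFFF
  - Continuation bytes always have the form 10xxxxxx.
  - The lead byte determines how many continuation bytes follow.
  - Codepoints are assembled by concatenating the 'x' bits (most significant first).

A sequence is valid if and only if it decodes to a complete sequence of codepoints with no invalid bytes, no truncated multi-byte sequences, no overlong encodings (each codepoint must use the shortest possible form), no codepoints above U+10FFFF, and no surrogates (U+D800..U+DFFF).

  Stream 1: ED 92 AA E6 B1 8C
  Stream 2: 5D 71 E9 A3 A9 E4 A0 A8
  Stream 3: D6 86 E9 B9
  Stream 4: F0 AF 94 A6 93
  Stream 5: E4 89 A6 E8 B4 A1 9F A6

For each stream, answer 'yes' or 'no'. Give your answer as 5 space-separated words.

Stream 1: decodes cleanly. VALID
Stream 2: decodes cleanly. VALID
Stream 3: error at byte offset 4. INVALID
Stream 4: error at byte offset 4. INVALID
Stream 5: error at byte offset 6. INVALID

Answer: yes yes no no no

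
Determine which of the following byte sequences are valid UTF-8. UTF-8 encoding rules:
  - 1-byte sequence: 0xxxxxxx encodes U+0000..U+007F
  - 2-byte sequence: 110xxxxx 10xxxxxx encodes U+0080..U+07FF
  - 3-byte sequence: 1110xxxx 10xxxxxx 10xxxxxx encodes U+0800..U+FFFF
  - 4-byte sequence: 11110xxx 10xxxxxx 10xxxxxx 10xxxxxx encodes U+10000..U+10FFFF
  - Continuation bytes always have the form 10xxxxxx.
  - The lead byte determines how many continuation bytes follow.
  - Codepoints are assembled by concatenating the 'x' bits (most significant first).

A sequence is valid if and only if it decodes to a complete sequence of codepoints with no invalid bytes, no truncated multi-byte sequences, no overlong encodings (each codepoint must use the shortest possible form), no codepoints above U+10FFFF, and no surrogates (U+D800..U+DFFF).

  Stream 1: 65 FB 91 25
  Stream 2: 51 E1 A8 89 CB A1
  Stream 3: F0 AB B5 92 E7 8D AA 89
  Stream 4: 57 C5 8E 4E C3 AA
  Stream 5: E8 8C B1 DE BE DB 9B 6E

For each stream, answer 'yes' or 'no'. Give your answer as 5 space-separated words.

Stream 1: error at byte offset 1. INVALID
Stream 2: decodes cleanly. VALID
Stream 3: error at byte offset 7. INVALID
Stream 4: decodes cleanly. VALID
Stream 5: decodes cleanly. VALID

Answer: no yes no yes yes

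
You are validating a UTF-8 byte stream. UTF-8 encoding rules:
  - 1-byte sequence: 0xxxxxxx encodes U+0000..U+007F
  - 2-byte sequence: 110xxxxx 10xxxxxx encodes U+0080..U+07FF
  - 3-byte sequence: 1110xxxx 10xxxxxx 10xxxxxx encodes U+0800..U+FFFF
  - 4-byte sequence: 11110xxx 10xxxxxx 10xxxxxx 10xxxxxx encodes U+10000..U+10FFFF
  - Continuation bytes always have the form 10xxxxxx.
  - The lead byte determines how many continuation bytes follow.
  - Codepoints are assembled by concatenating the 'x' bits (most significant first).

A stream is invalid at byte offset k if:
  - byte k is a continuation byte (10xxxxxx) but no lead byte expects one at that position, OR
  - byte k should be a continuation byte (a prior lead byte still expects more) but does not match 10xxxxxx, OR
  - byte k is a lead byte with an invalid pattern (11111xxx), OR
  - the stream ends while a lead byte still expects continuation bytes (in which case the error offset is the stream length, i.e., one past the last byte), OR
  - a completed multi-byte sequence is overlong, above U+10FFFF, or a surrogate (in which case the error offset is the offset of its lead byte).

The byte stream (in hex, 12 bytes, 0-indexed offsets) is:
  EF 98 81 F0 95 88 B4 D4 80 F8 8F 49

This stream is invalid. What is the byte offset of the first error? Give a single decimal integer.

Byte[0]=EF: 3-byte lead, need 2 cont bytes. acc=0xF
Byte[1]=98: continuation. acc=(acc<<6)|0x18=0x3D8
Byte[2]=81: continuation. acc=(acc<<6)|0x01=0xF601
Completed: cp=U+F601 (starts at byte 0)
Byte[3]=F0: 4-byte lead, need 3 cont bytes. acc=0x0
Byte[4]=95: continuation. acc=(acc<<6)|0x15=0x15
Byte[5]=88: continuation. acc=(acc<<6)|0x08=0x548
Byte[6]=B4: continuation. acc=(acc<<6)|0x34=0x15234
Completed: cp=U+15234 (starts at byte 3)
Byte[7]=D4: 2-byte lead, need 1 cont bytes. acc=0x14
Byte[8]=80: continuation. acc=(acc<<6)|0x00=0x500
Completed: cp=U+0500 (starts at byte 7)
Byte[9]=F8: INVALID lead byte (not 0xxx/110x/1110/11110)

Answer: 9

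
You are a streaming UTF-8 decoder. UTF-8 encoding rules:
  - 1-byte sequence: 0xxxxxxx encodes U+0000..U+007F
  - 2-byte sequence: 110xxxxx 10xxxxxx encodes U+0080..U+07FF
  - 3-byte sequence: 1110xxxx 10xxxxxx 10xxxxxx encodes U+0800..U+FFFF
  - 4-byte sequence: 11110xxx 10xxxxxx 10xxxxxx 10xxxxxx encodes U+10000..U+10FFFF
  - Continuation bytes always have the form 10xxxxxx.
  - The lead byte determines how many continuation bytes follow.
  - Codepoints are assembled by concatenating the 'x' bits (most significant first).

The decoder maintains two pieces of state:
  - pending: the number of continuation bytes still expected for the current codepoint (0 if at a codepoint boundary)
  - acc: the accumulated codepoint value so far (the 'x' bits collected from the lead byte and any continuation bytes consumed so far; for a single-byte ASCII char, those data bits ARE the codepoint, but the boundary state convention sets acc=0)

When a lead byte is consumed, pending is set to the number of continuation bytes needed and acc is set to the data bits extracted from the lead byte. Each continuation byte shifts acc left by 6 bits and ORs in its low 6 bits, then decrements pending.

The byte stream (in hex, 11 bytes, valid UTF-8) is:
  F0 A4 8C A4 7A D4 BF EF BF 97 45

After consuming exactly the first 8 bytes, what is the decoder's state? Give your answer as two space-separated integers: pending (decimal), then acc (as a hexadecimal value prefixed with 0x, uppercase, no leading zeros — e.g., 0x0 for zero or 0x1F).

Byte[0]=F0: 4-byte lead. pending=3, acc=0x0
Byte[1]=A4: continuation. acc=(acc<<6)|0x24=0x24, pending=2
Byte[2]=8C: continuation. acc=(acc<<6)|0x0C=0x90C, pending=1
Byte[3]=A4: continuation. acc=(acc<<6)|0x24=0x24324, pending=0
Byte[4]=7A: 1-byte. pending=0, acc=0x0
Byte[5]=D4: 2-byte lead. pending=1, acc=0x14
Byte[6]=BF: continuation. acc=(acc<<6)|0x3F=0x53F, pending=0
Byte[7]=EF: 3-byte lead. pending=2, acc=0xF

Answer: 2 0xF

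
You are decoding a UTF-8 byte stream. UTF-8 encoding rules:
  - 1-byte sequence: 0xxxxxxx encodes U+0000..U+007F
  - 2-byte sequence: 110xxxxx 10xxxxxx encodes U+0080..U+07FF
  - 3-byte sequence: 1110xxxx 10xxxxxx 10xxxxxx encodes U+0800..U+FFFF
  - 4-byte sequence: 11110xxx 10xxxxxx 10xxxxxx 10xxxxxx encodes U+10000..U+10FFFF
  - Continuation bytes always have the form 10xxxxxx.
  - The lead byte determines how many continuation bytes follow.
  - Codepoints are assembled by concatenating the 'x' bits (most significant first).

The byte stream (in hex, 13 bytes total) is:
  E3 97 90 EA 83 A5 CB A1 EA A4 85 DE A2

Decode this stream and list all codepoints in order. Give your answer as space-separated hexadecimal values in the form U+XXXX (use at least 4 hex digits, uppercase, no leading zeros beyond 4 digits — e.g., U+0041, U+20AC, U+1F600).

Byte[0]=E3: 3-byte lead, need 2 cont bytes. acc=0x3
Byte[1]=97: continuation. acc=(acc<<6)|0x17=0xD7
Byte[2]=90: continuation. acc=(acc<<6)|0x10=0x35D0
Completed: cp=U+35D0 (starts at byte 0)
Byte[3]=EA: 3-byte lead, need 2 cont bytes. acc=0xA
Byte[4]=83: continuation. acc=(acc<<6)|0x03=0x283
Byte[5]=A5: continuation. acc=(acc<<6)|0x25=0xA0E5
Completed: cp=U+A0E5 (starts at byte 3)
Byte[6]=CB: 2-byte lead, need 1 cont bytes. acc=0xB
Byte[7]=A1: continuation. acc=(acc<<6)|0x21=0x2E1
Completed: cp=U+02E1 (starts at byte 6)
Byte[8]=EA: 3-byte lead, need 2 cont bytes. acc=0xA
Byte[9]=A4: continuation. acc=(acc<<6)|0x24=0x2A4
Byte[10]=85: continuation. acc=(acc<<6)|0x05=0xA905
Completed: cp=U+A905 (starts at byte 8)
Byte[11]=DE: 2-byte lead, need 1 cont bytes. acc=0x1E
Byte[12]=A2: continuation. acc=(acc<<6)|0x22=0x7A2
Completed: cp=U+07A2 (starts at byte 11)

Answer: U+35D0 U+A0E5 U+02E1 U+A905 U+07A2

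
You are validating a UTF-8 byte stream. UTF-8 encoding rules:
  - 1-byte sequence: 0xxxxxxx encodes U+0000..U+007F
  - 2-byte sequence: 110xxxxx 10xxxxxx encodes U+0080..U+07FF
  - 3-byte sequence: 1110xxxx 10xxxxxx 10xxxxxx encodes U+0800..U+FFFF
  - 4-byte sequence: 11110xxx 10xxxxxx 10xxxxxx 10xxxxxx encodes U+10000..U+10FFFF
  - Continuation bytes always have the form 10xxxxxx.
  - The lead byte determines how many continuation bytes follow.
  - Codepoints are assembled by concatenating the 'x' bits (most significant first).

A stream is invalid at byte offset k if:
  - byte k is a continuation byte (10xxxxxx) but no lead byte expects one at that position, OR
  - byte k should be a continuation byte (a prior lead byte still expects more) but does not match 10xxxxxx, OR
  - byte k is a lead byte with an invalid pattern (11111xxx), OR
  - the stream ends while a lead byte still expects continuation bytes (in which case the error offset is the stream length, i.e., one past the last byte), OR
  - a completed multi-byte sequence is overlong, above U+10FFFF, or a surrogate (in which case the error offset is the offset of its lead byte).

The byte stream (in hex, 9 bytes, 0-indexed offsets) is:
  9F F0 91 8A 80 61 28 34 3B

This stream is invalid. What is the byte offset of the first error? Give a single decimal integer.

Byte[0]=9F: INVALID lead byte (not 0xxx/110x/1110/11110)

Answer: 0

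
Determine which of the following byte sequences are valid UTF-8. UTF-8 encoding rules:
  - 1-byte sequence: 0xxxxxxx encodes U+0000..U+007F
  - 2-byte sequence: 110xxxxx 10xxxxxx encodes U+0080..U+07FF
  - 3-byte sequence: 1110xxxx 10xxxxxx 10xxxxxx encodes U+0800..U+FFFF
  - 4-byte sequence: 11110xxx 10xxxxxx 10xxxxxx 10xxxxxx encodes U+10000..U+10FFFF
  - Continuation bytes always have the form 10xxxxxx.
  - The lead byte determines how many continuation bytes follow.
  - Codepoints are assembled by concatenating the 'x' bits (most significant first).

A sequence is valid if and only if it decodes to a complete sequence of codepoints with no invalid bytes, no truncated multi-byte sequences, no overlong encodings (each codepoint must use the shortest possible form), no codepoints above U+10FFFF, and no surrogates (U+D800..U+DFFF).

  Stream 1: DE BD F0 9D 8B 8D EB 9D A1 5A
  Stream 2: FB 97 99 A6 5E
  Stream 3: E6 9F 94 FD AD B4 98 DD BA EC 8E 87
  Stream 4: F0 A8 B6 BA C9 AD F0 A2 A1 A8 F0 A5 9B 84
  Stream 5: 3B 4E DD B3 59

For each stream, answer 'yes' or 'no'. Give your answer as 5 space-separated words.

Stream 1: decodes cleanly. VALID
Stream 2: error at byte offset 0. INVALID
Stream 3: error at byte offset 3. INVALID
Stream 4: decodes cleanly. VALID
Stream 5: decodes cleanly. VALID

Answer: yes no no yes yes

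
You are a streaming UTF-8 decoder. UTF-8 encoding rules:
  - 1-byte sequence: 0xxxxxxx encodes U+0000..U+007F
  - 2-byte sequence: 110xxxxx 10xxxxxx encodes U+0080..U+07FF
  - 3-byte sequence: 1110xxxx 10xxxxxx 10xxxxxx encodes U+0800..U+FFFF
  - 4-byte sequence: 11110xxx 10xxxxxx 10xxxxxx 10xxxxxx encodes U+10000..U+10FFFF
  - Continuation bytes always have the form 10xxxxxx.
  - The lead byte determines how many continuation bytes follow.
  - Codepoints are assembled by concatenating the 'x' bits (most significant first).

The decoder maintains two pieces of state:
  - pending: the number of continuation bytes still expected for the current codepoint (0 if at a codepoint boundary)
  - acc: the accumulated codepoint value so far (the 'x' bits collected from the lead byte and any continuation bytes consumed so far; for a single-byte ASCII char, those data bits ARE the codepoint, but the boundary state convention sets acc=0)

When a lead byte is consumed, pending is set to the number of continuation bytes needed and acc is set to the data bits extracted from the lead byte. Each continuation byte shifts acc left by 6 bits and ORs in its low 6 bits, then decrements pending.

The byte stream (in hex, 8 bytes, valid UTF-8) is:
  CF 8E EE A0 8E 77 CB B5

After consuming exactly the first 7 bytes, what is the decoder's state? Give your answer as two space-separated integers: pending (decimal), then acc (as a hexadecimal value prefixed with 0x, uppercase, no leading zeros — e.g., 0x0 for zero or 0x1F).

Answer: 1 0xB

Derivation:
Byte[0]=CF: 2-byte lead. pending=1, acc=0xF
Byte[1]=8E: continuation. acc=(acc<<6)|0x0E=0x3CE, pending=0
Byte[2]=EE: 3-byte lead. pending=2, acc=0xE
Byte[3]=A0: continuation. acc=(acc<<6)|0x20=0x3A0, pending=1
Byte[4]=8E: continuation. acc=(acc<<6)|0x0E=0xE80E, pending=0
Byte[5]=77: 1-byte. pending=0, acc=0x0
Byte[6]=CB: 2-byte lead. pending=1, acc=0xB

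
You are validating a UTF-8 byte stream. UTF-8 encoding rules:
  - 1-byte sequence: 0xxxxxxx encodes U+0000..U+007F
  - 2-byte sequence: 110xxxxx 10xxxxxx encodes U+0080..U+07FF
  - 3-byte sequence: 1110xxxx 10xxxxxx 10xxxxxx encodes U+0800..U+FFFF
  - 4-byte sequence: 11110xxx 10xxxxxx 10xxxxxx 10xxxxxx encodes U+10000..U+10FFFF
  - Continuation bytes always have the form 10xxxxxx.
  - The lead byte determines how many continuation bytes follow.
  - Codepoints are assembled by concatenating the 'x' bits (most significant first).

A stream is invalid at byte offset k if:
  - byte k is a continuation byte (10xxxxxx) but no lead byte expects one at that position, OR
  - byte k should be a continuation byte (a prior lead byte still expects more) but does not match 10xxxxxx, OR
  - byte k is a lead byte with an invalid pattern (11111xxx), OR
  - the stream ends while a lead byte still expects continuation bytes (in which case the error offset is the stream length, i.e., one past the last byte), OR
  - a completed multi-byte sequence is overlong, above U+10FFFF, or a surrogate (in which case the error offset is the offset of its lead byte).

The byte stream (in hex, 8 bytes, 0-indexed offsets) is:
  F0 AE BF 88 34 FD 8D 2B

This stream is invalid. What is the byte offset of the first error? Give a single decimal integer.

Answer: 5

Derivation:
Byte[0]=F0: 4-byte lead, need 3 cont bytes. acc=0x0
Byte[1]=AE: continuation. acc=(acc<<6)|0x2E=0x2E
Byte[2]=BF: continuation. acc=(acc<<6)|0x3F=0xBBF
Byte[3]=88: continuation. acc=(acc<<6)|0x08=0x2EFC8
Completed: cp=U+2EFC8 (starts at byte 0)
Byte[4]=34: 1-byte ASCII. cp=U+0034
Byte[5]=FD: INVALID lead byte (not 0xxx/110x/1110/11110)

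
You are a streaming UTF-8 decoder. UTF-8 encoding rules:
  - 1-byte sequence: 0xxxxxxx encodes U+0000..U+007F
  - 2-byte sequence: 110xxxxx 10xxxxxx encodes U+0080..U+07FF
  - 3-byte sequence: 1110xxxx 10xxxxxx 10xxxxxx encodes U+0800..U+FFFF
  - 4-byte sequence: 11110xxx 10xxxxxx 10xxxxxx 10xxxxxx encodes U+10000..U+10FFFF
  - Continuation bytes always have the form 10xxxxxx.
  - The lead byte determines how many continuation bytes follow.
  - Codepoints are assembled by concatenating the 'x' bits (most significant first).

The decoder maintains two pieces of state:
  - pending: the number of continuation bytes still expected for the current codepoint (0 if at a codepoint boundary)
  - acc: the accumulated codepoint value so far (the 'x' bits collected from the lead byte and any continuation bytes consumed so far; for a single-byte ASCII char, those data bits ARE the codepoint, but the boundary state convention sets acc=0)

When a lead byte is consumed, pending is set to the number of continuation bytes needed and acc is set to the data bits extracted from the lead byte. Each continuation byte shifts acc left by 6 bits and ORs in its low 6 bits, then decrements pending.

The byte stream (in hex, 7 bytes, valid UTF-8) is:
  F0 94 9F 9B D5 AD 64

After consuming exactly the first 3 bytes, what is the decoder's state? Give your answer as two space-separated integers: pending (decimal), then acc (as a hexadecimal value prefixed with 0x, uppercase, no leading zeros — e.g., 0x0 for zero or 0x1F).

Answer: 1 0x51F

Derivation:
Byte[0]=F0: 4-byte lead. pending=3, acc=0x0
Byte[1]=94: continuation. acc=(acc<<6)|0x14=0x14, pending=2
Byte[2]=9F: continuation. acc=(acc<<6)|0x1F=0x51F, pending=1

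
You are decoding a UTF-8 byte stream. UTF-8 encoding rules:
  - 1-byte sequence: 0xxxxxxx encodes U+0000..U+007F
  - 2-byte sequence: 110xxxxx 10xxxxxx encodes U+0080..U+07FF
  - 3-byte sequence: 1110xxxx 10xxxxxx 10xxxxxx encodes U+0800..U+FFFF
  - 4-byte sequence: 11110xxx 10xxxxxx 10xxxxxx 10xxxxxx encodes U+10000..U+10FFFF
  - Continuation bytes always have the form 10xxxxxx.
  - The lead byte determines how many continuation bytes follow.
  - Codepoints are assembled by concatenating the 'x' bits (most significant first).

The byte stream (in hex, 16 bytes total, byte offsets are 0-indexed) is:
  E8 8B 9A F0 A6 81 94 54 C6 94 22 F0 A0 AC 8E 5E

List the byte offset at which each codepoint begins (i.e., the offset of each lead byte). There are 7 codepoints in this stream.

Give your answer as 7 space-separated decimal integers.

Answer: 0 3 7 8 10 11 15

Derivation:
Byte[0]=E8: 3-byte lead, need 2 cont bytes. acc=0x8
Byte[1]=8B: continuation. acc=(acc<<6)|0x0B=0x20B
Byte[2]=9A: continuation. acc=(acc<<6)|0x1A=0x82DA
Completed: cp=U+82DA (starts at byte 0)
Byte[3]=F0: 4-byte lead, need 3 cont bytes. acc=0x0
Byte[4]=A6: continuation. acc=(acc<<6)|0x26=0x26
Byte[5]=81: continuation. acc=(acc<<6)|0x01=0x981
Byte[6]=94: continuation. acc=(acc<<6)|0x14=0x26054
Completed: cp=U+26054 (starts at byte 3)
Byte[7]=54: 1-byte ASCII. cp=U+0054
Byte[8]=C6: 2-byte lead, need 1 cont bytes. acc=0x6
Byte[9]=94: continuation. acc=(acc<<6)|0x14=0x194
Completed: cp=U+0194 (starts at byte 8)
Byte[10]=22: 1-byte ASCII. cp=U+0022
Byte[11]=F0: 4-byte lead, need 3 cont bytes. acc=0x0
Byte[12]=A0: continuation. acc=(acc<<6)|0x20=0x20
Byte[13]=AC: continuation. acc=(acc<<6)|0x2C=0x82C
Byte[14]=8E: continuation. acc=(acc<<6)|0x0E=0x20B0E
Completed: cp=U+20B0E (starts at byte 11)
Byte[15]=5E: 1-byte ASCII. cp=U+005E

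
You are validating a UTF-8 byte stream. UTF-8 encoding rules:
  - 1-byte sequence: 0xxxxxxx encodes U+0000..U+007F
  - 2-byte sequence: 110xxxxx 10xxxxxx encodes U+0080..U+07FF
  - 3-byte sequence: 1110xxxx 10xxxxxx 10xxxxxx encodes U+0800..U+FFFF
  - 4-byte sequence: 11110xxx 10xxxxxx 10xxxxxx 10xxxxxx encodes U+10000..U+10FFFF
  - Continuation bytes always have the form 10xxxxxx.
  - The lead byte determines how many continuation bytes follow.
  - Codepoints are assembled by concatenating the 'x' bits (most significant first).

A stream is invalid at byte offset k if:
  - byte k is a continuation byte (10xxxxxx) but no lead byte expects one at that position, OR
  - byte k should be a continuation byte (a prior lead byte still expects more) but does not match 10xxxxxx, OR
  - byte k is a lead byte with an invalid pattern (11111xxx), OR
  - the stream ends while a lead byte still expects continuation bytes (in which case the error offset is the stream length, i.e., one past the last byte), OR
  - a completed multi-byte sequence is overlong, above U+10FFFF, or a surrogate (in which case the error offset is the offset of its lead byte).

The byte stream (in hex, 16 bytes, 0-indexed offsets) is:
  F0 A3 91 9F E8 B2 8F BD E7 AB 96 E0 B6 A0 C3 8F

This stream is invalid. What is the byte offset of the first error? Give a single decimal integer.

Byte[0]=F0: 4-byte lead, need 3 cont bytes. acc=0x0
Byte[1]=A3: continuation. acc=(acc<<6)|0x23=0x23
Byte[2]=91: continuation. acc=(acc<<6)|0x11=0x8D1
Byte[3]=9F: continuation. acc=(acc<<6)|0x1F=0x2345F
Completed: cp=U+2345F (starts at byte 0)
Byte[4]=E8: 3-byte lead, need 2 cont bytes. acc=0x8
Byte[5]=B2: continuation. acc=(acc<<6)|0x32=0x232
Byte[6]=8F: continuation. acc=(acc<<6)|0x0F=0x8C8F
Completed: cp=U+8C8F (starts at byte 4)
Byte[7]=BD: INVALID lead byte (not 0xxx/110x/1110/11110)

Answer: 7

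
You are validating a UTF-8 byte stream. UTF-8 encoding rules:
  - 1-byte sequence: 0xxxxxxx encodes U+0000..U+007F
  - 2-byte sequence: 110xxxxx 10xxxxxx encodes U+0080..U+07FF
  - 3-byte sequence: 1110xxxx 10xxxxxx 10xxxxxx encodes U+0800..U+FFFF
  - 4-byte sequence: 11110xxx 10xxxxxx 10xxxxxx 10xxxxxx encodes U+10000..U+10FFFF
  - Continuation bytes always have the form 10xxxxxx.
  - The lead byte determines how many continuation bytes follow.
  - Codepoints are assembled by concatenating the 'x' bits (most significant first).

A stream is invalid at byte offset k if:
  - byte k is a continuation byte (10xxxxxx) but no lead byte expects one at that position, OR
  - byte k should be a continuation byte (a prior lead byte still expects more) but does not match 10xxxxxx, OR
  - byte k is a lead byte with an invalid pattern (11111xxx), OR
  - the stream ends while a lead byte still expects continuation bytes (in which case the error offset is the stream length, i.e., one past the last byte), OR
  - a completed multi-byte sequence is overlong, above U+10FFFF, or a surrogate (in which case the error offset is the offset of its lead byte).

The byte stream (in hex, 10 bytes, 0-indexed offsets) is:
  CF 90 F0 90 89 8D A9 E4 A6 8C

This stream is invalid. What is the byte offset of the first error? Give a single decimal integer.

Byte[0]=CF: 2-byte lead, need 1 cont bytes. acc=0xF
Byte[1]=90: continuation. acc=(acc<<6)|0x10=0x3D0
Completed: cp=U+03D0 (starts at byte 0)
Byte[2]=F0: 4-byte lead, need 3 cont bytes. acc=0x0
Byte[3]=90: continuation. acc=(acc<<6)|0x10=0x10
Byte[4]=89: continuation. acc=(acc<<6)|0x09=0x409
Byte[5]=8D: continuation. acc=(acc<<6)|0x0D=0x1024D
Completed: cp=U+1024D (starts at byte 2)
Byte[6]=A9: INVALID lead byte (not 0xxx/110x/1110/11110)

Answer: 6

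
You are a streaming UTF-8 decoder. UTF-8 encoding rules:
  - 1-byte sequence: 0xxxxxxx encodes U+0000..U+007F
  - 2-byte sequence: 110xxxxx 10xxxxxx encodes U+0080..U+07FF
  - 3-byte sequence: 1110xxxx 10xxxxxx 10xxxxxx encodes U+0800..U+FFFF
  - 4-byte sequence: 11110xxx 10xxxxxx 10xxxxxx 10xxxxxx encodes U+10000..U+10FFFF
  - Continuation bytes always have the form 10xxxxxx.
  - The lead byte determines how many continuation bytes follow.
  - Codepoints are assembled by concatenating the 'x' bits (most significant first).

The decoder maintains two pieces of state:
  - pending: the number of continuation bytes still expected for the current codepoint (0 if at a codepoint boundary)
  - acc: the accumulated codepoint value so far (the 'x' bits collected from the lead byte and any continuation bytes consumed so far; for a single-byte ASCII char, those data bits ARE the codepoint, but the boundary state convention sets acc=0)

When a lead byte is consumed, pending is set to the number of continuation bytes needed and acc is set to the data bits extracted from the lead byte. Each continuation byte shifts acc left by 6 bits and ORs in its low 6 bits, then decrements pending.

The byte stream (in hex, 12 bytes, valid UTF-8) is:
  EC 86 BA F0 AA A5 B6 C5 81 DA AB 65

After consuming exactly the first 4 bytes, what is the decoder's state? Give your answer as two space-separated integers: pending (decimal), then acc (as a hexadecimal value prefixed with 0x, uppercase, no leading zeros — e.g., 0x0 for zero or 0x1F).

Byte[0]=EC: 3-byte lead. pending=2, acc=0xC
Byte[1]=86: continuation. acc=(acc<<6)|0x06=0x306, pending=1
Byte[2]=BA: continuation. acc=(acc<<6)|0x3A=0xC1BA, pending=0
Byte[3]=F0: 4-byte lead. pending=3, acc=0x0

Answer: 3 0x0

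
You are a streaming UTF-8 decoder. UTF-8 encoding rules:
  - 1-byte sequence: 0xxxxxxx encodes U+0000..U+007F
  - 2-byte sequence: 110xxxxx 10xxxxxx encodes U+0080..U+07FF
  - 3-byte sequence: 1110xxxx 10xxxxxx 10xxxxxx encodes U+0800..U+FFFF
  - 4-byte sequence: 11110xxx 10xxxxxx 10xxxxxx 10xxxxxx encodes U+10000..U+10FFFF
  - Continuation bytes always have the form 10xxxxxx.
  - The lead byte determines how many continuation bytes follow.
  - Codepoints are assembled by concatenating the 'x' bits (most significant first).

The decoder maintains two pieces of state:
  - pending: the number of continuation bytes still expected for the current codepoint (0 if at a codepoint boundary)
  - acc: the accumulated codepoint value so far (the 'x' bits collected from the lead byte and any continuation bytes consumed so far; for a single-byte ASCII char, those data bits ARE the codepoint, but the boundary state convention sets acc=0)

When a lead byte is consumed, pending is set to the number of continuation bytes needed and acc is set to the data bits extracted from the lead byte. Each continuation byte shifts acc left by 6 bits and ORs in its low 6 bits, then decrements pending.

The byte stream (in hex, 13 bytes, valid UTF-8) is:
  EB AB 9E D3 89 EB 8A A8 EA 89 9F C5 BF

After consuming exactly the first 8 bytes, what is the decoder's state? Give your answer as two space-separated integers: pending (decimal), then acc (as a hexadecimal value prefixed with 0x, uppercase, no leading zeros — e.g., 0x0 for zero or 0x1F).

Byte[0]=EB: 3-byte lead. pending=2, acc=0xB
Byte[1]=AB: continuation. acc=(acc<<6)|0x2B=0x2EB, pending=1
Byte[2]=9E: continuation. acc=(acc<<6)|0x1E=0xBADE, pending=0
Byte[3]=D3: 2-byte lead. pending=1, acc=0x13
Byte[4]=89: continuation. acc=(acc<<6)|0x09=0x4C9, pending=0
Byte[5]=EB: 3-byte lead. pending=2, acc=0xB
Byte[6]=8A: continuation. acc=(acc<<6)|0x0A=0x2CA, pending=1
Byte[7]=A8: continuation. acc=(acc<<6)|0x28=0xB2A8, pending=0

Answer: 0 0xB2A8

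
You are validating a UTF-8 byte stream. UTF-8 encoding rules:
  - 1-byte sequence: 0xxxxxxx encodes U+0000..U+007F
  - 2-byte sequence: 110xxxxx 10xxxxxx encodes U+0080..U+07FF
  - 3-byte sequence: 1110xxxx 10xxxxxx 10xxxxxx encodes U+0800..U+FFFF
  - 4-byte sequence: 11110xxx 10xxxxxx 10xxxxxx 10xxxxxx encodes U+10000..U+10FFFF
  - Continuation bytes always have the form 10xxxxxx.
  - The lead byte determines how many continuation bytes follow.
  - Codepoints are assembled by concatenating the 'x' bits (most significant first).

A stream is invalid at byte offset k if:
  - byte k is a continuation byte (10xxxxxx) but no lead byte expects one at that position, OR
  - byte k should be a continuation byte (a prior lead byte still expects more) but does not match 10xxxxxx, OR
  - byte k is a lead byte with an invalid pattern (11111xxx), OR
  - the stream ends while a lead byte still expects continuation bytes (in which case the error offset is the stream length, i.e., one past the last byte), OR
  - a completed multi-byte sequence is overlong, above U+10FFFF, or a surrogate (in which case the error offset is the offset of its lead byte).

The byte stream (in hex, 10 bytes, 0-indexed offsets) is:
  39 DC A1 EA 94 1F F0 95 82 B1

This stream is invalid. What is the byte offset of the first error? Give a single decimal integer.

Answer: 5

Derivation:
Byte[0]=39: 1-byte ASCII. cp=U+0039
Byte[1]=DC: 2-byte lead, need 1 cont bytes. acc=0x1C
Byte[2]=A1: continuation. acc=(acc<<6)|0x21=0x721
Completed: cp=U+0721 (starts at byte 1)
Byte[3]=EA: 3-byte lead, need 2 cont bytes. acc=0xA
Byte[4]=94: continuation. acc=(acc<<6)|0x14=0x294
Byte[5]=1F: expected 10xxxxxx continuation. INVALID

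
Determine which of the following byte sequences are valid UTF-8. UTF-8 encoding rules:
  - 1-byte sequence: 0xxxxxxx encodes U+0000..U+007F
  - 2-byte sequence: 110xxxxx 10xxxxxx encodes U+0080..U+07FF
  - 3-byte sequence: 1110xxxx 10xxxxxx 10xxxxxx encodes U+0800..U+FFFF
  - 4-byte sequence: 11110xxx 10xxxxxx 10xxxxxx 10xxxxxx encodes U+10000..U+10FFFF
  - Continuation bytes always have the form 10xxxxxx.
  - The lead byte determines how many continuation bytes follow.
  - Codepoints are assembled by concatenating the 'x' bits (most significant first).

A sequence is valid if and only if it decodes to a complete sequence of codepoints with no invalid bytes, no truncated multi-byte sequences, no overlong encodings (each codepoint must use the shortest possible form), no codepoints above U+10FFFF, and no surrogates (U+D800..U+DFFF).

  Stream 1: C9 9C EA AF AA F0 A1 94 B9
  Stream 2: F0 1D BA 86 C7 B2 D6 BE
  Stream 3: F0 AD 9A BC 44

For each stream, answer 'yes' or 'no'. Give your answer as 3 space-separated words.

Stream 1: decodes cleanly. VALID
Stream 2: error at byte offset 1. INVALID
Stream 3: decodes cleanly. VALID

Answer: yes no yes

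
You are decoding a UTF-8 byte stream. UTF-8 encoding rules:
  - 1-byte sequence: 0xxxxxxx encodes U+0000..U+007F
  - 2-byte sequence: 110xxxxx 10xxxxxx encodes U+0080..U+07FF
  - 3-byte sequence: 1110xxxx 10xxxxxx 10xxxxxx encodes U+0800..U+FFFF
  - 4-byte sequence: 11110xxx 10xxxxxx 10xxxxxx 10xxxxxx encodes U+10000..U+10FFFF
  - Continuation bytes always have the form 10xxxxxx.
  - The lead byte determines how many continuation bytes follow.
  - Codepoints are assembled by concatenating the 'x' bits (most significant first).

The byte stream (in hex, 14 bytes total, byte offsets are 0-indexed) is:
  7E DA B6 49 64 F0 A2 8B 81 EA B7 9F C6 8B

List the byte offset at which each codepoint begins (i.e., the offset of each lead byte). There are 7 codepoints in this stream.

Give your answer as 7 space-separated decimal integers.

Byte[0]=7E: 1-byte ASCII. cp=U+007E
Byte[1]=DA: 2-byte lead, need 1 cont bytes. acc=0x1A
Byte[2]=B6: continuation. acc=(acc<<6)|0x36=0x6B6
Completed: cp=U+06B6 (starts at byte 1)
Byte[3]=49: 1-byte ASCII. cp=U+0049
Byte[4]=64: 1-byte ASCII. cp=U+0064
Byte[5]=F0: 4-byte lead, need 3 cont bytes. acc=0x0
Byte[6]=A2: continuation. acc=(acc<<6)|0x22=0x22
Byte[7]=8B: continuation. acc=(acc<<6)|0x0B=0x88B
Byte[8]=81: continuation. acc=(acc<<6)|0x01=0x222C1
Completed: cp=U+222C1 (starts at byte 5)
Byte[9]=EA: 3-byte lead, need 2 cont bytes. acc=0xA
Byte[10]=B7: continuation. acc=(acc<<6)|0x37=0x2B7
Byte[11]=9F: continuation. acc=(acc<<6)|0x1F=0xADDF
Completed: cp=U+ADDF (starts at byte 9)
Byte[12]=C6: 2-byte lead, need 1 cont bytes. acc=0x6
Byte[13]=8B: continuation. acc=(acc<<6)|0x0B=0x18B
Completed: cp=U+018B (starts at byte 12)

Answer: 0 1 3 4 5 9 12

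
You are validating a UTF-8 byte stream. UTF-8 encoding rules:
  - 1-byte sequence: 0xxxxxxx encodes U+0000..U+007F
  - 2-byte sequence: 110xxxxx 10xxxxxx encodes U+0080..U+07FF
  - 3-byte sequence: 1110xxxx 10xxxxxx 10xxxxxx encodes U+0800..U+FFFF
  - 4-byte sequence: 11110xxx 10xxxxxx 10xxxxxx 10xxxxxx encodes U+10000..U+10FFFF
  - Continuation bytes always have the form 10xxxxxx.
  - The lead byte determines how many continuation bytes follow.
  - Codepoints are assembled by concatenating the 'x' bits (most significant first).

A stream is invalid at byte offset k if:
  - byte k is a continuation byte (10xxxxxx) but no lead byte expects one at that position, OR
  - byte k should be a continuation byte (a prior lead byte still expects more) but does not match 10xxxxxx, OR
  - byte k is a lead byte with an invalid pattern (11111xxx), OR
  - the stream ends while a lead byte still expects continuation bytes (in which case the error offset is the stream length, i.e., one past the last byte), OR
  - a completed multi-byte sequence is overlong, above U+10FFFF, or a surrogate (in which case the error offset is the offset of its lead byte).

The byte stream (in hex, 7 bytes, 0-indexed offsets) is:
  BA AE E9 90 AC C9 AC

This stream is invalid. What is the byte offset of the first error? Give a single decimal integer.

Byte[0]=BA: INVALID lead byte (not 0xxx/110x/1110/11110)

Answer: 0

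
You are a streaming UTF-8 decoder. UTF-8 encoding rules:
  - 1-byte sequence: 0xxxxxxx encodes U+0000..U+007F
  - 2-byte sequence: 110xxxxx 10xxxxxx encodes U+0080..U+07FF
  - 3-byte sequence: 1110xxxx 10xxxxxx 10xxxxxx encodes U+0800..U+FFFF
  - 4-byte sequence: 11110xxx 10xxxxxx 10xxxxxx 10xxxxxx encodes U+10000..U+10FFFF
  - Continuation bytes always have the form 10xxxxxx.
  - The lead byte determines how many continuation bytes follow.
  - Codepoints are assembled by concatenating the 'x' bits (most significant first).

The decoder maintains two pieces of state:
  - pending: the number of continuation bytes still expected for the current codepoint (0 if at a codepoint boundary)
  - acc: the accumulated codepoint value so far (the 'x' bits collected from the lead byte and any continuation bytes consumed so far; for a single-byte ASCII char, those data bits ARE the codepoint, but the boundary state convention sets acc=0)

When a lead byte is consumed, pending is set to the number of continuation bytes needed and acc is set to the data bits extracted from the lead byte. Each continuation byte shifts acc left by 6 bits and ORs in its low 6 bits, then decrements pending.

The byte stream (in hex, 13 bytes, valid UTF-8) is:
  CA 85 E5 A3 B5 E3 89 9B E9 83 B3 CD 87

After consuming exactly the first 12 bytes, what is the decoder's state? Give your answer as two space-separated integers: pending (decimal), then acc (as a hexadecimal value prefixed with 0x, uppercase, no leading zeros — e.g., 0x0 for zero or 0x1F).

Answer: 1 0xD

Derivation:
Byte[0]=CA: 2-byte lead. pending=1, acc=0xA
Byte[1]=85: continuation. acc=(acc<<6)|0x05=0x285, pending=0
Byte[2]=E5: 3-byte lead. pending=2, acc=0x5
Byte[3]=A3: continuation. acc=(acc<<6)|0x23=0x163, pending=1
Byte[4]=B5: continuation. acc=(acc<<6)|0x35=0x58F5, pending=0
Byte[5]=E3: 3-byte lead. pending=2, acc=0x3
Byte[6]=89: continuation. acc=(acc<<6)|0x09=0xC9, pending=1
Byte[7]=9B: continuation. acc=(acc<<6)|0x1B=0x325B, pending=0
Byte[8]=E9: 3-byte lead. pending=2, acc=0x9
Byte[9]=83: continuation. acc=(acc<<6)|0x03=0x243, pending=1
Byte[10]=B3: continuation. acc=(acc<<6)|0x33=0x90F3, pending=0
Byte[11]=CD: 2-byte lead. pending=1, acc=0xD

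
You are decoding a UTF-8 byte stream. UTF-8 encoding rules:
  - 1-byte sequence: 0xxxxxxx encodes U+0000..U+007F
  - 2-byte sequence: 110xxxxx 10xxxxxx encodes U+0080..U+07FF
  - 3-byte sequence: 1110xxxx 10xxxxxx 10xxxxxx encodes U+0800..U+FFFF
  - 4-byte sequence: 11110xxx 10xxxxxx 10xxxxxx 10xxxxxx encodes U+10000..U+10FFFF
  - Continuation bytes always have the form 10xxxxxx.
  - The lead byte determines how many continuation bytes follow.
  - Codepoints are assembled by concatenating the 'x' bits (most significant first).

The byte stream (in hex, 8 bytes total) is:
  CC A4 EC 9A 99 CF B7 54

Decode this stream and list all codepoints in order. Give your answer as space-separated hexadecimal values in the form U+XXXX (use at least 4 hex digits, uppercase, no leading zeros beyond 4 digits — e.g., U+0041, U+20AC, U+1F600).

Answer: U+0324 U+C699 U+03F7 U+0054

Derivation:
Byte[0]=CC: 2-byte lead, need 1 cont bytes. acc=0xC
Byte[1]=A4: continuation. acc=(acc<<6)|0x24=0x324
Completed: cp=U+0324 (starts at byte 0)
Byte[2]=EC: 3-byte lead, need 2 cont bytes. acc=0xC
Byte[3]=9A: continuation. acc=(acc<<6)|0x1A=0x31A
Byte[4]=99: continuation. acc=(acc<<6)|0x19=0xC699
Completed: cp=U+C699 (starts at byte 2)
Byte[5]=CF: 2-byte lead, need 1 cont bytes. acc=0xF
Byte[6]=B7: continuation. acc=(acc<<6)|0x37=0x3F7
Completed: cp=U+03F7 (starts at byte 5)
Byte[7]=54: 1-byte ASCII. cp=U+0054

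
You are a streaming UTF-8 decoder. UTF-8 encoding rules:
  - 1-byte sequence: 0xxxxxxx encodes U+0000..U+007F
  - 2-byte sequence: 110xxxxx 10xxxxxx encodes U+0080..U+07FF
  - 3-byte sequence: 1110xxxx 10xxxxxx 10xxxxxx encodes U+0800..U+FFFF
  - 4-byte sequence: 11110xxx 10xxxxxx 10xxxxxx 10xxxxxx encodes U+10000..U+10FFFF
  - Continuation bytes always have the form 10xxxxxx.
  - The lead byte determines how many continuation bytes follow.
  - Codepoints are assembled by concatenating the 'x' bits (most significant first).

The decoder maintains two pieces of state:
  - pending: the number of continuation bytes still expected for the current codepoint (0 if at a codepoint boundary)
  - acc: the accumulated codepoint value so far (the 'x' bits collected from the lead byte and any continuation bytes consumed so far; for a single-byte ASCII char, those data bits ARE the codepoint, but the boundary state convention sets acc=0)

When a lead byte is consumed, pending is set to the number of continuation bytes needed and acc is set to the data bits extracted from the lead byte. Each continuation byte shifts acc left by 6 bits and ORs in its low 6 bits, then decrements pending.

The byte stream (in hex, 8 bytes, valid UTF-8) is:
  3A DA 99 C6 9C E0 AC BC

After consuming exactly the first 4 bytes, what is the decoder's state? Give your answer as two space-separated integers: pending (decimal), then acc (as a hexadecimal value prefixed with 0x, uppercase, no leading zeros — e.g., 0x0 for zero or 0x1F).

Answer: 1 0x6

Derivation:
Byte[0]=3A: 1-byte. pending=0, acc=0x0
Byte[1]=DA: 2-byte lead. pending=1, acc=0x1A
Byte[2]=99: continuation. acc=(acc<<6)|0x19=0x699, pending=0
Byte[3]=C6: 2-byte lead. pending=1, acc=0x6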